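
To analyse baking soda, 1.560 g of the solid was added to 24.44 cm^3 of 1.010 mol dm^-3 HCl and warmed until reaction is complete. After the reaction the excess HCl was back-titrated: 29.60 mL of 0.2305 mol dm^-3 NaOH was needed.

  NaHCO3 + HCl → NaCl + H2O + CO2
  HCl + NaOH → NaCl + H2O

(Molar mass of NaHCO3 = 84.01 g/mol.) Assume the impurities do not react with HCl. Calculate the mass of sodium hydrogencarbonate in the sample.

1.501 g

n(HCl) added = 0.02444 × 1.010 = 0.02468 mol
n(NaOH) used in back-titration = 0.02960 × 0.2305 = 6.823 × 10^-3 mol
n(HCl) left over = 6.823 × 10^-3 mol (1:1 ratio)
n(HCl) consumed by analyte = 0.02468 − 6.823 × 10^-3 = 0.01786 mol
n(NaHCO3) = 0.01786 mol (1:1 ratio)
mass of NaHCO3 = 0.01786 × 84.01 = 1.501 g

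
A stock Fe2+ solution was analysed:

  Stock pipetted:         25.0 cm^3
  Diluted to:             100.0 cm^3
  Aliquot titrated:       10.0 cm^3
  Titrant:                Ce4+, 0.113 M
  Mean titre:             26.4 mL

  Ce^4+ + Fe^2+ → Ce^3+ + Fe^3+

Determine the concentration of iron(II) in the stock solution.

n(Ce4+) = 0.0264 × 0.113 = 2.98 × 10^-3 mol
n(Fe2+) in the aliquot = 2.98 × 10^-3 mol (1:1 ratio)
[Fe2+]_dilute = 2.98 × 10^-3 / 0.0100 = 0.298 mol/L
Dilution factor = 100.0 / 25.0 = 4.000
[Fe2+]_stock = 0.298 × 4.000 = 1.19 mol/L

1.19 M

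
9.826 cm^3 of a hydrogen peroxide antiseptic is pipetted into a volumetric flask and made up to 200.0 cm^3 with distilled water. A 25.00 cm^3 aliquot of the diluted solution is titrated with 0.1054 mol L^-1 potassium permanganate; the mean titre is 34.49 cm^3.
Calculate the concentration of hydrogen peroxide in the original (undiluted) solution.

7.399 mol/L

2 MnO4^- + 5 H2O2 + 6 H^+ → 2 Mn^2+ + 5 O2 + 8 H2O
n(KMnO4) = 0.03449 × 0.1054 = 3.635 × 10^-3 mol
From the 5:2 ratio, n(H2O2) in the aliquot = 5/2 × 3.635 × 10^-3 = 9.088 × 10^-3 mol
[H2O2]_dilute = 9.088 × 10^-3 / 0.02500 = 0.3635 mol/L
Dilution factor = 200.0 / 9.826 = 20.35
[H2O2]_stock = 0.3635 × 20.35 = 7.399 mol/L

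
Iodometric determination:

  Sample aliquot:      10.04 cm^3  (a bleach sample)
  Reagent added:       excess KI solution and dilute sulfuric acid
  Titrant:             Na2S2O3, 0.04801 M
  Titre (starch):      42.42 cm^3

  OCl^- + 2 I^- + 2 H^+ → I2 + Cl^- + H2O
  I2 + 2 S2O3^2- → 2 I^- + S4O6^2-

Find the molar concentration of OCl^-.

n(S2O3^2-) = 0.04242 × 0.04801 = 2.037 × 10^-3 mol
n(I2) = n(S2O3^2-)/2 = 1.018 × 10^-3 mol
n(OCl^-) in the aliquot = 1.018 × 10^-3 mol (1:1 ratio)
[OCl^-] = 1.018 × 10^-3 / 0.01004 = 0.1014 mol/L

0.1014 M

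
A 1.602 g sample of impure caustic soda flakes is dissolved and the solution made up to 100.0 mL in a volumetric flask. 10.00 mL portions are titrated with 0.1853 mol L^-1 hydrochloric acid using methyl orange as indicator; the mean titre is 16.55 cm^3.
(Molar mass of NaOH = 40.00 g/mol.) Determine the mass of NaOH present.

1.227 g

NaOH + HCl → NaCl + H2O
n(HCl) per titration = 0.01655 × 0.1853 = 3.067 × 10^-3 mol
n(NaOH) in each aliquot = 3.067 × 10^-3 mol (1:1 ratio)
n(NaOH) in the whole flask = 3.067 × 10^-3 × 100.0/10.00 = 0.03067 mol
mass of NaOH = 0.03067 × 40.00 = 1.227 g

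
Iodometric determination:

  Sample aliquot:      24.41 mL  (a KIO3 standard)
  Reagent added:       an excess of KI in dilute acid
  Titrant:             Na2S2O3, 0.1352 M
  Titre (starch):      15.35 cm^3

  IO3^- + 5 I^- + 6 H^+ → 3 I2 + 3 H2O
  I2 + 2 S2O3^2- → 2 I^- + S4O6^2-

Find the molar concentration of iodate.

0.01417 M

n(S2O3^2-) = 0.01535 × 0.1352 = 2.075 × 10^-3 mol
n(I2) = n(S2O3^2-)/2 = 1.038 × 10^-3 mol
From the 1:3 ratio, n(IO3^-) in the aliquot = 1/3 × 1.038 × 10^-3 = 3.459 × 10^-4 mol
[IO3^-] = 3.459 × 10^-4 / 0.02441 = 0.01417 mol/L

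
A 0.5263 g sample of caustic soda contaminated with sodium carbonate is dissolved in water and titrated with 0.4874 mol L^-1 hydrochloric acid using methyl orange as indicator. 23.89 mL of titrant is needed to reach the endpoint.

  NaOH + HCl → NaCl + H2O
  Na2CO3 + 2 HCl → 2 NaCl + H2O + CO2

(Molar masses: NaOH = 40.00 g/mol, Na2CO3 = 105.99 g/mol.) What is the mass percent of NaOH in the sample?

n(HCl) = 0.02389 × 0.4874 = 0.01164 mol
Let x = n(NaOH), y = n(Na2CO3).
Titrant: 1x + 2y = 0.01164;  mass: 40.00x + 105.99y = 0.5263
Solving, x = 6.985 × 10^-3 mol, y = 2.329 × 10^-3 mol
mass of NaOH = 6.985 × 10^-3 × 40.00 = 0.2794 g
% NaOH = 0.2794 / 0.5263 × 100 = 53.09 %

53.09 %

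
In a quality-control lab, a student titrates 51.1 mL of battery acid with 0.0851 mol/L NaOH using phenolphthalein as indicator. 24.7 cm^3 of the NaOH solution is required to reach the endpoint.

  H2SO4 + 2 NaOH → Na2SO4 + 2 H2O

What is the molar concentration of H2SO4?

n(NaOH) = 0.0247 L × 0.0851 mol/L = 2.10 × 10^-3 mol
From the 1:2 mole ratio, n(H2SO4) = 1/2 × 2.10 × 10^-3 = 1.05 × 10^-3 mol
[H2SO4] = 1.05 × 10^-3 mol / 0.0511 L = 0.0206 mol/L

0.0206 mol/L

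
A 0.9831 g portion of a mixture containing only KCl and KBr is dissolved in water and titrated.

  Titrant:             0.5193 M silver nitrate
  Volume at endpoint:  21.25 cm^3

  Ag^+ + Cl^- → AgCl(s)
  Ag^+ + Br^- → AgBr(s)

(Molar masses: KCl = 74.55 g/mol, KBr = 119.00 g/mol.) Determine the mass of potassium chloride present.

n(AgNO3) = 0.02125 × 0.5193 = 0.01104 mol
Let x = n(KCl), y = n(KBr).
Titrant: 1x + 1y = 0.01104;  mass: 74.55x + 119.00y = 0.9831
Solving, x = 7.426 × 10^-3 mol, y = 3.609 × 10^-3 mol
mass of KCl = 7.426 × 10^-3 × 74.55 = 0.5536 g

0.5536 g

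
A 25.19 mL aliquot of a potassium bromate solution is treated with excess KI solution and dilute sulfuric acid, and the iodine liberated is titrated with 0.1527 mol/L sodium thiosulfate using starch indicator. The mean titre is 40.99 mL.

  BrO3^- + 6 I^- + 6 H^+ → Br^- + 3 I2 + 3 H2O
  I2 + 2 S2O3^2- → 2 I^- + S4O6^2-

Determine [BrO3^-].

n(S2O3^2-) = 0.04099 × 0.1527 = 6.259 × 10^-3 mol
n(I2) = n(S2O3^2-)/2 = 3.130 × 10^-3 mol
From the 1:3 ratio, n(BrO3^-) in the aliquot = 1/3 × 3.130 × 10^-3 = 1.043 × 10^-3 mol
[BrO3^-] = 1.043 × 10^-3 / 0.02519 = 0.04141 mol/L

0.04141 mol/L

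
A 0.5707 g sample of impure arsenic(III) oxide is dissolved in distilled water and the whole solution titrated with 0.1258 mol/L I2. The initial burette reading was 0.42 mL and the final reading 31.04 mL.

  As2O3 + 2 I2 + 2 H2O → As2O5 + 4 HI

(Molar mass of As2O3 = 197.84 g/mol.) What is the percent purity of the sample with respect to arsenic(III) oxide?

n(I2) = 0.03062 L × 0.1258 mol/L = 3.852 × 10^-3 mol
From the 1:2 ratio, n(As2O3) = 1/2 × 3.852 × 10^-3 = 1.926 × 10^-3 mol
mass of As2O3 = 1.926 × 10^-3 × 197.84 g/mol = 0.3810 g
% As2O3 = 0.3810 / 0.5707 × 100 = 66.77 %

66.77 %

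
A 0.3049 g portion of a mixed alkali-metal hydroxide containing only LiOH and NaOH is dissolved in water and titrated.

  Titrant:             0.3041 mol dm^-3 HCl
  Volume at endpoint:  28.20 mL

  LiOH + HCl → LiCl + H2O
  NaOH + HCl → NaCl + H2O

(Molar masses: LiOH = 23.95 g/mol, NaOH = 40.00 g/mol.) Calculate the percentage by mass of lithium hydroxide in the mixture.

n(HCl) = 0.02820 × 0.3041 = 8.576 × 10^-3 mol
Let x = n(LiOH), y = n(NaOH).
Titrant: 1x + 1y = 8.576 × 10^-3;  mass: 23.95x + 40.00y = 0.3049
Solving, x = 2.375 × 10^-3 mol, y = 6.200 × 10^-3 mol
mass of LiOH = 2.375 × 10^-3 × 23.95 = 0.05689 g
% LiOH = 0.05689 / 0.3049 × 100 = 18.66 %

18.66 %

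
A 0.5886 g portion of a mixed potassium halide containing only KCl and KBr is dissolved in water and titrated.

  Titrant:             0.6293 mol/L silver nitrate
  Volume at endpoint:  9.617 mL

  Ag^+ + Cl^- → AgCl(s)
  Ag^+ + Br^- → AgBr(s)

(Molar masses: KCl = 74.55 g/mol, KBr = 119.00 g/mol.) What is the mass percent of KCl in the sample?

37.49 %

n(AgNO3) = 0.009617 × 0.6293 = 6.052 × 10^-3 mol
Let x = n(KCl), y = n(KBr).
Titrant: 1x + 1y = 6.052 × 10^-3;  mass: 74.55x + 119.00y = 0.5886
Solving, x = 2.960 × 10^-3 mol, y = 3.092 × 10^-3 mol
mass of KCl = 2.960 × 10^-3 × 74.55 = 0.2207 g
% KCl = 0.2207 / 0.5886 × 100 = 37.49 %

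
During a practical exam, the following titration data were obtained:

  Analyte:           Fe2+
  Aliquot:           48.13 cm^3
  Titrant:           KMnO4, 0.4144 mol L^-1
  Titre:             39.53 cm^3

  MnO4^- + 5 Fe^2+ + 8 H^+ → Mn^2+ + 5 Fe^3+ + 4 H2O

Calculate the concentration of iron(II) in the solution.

n(KMnO4) = 0.03953 L × 0.4144 mol/L = 0.01638 mol
From the 5:1 mole ratio, n(Fe2+) = 5/1 × 0.01638 = 0.08191 mol
[Fe2+] = 0.08191 mol / 0.04813 L = 1.702 mol/L

1.702 mol/L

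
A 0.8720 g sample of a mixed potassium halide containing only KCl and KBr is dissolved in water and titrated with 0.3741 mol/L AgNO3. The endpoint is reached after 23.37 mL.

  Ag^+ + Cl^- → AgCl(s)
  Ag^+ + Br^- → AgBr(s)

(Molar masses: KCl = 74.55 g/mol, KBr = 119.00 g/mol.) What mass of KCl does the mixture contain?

0.2824 g

n(AgNO3) = 0.02337 × 0.3741 = 8.743 × 10^-3 mol
Let x = n(KCl), y = n(KBr).
Titrant: 1x + 1y = 8.743 × 10^-3;  mass: 74.55x + 119.00y = 0.8720
Solving, x = 3.788 × 10^-3 mol, y = 4.955 × 10^-3 mol
mass of KCl = 3.788 × 10^-3 × 74.55 = 0.2824 g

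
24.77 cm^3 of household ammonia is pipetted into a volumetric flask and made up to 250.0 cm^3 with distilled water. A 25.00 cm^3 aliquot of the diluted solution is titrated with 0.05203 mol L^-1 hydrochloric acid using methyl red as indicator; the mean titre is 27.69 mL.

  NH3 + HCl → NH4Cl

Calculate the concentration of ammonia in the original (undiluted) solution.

0.5816 mol/L

n(HCl) = 0.02769 × 0.05203 = 1.441 × 10^-3 mol
n(NH3) in the aliquot = 1.441 × 10^-3 mol (1:1 ratio)
[NH3]_dilute = 1.441 × 10^-3 / 0.02500 = 0.05763 mol/L
Dilution factor = 250.0 / 24.77 = 10.09
[NH3]_stock = 0.05763 × 10.09 = 0.5816 mol/L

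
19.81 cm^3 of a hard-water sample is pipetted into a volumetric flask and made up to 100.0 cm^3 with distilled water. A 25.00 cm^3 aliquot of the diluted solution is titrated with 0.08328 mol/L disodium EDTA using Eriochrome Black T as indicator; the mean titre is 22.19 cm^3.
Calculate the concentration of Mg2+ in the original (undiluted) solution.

Mg^2+ + EDTA^4- → [Mg(EDTA)]^2-
n(EDTA) = 0.02219 × 0.08328 = 1.848 × 10^-3 mol
n(Mg2+) in the aliquot = 1.848 × 10^-3 mol (1:1 ratio)
[Mg2+]_dilute = 1.848 × 10^-3 / 0.02500 = 0.07392 mol/L
Dilution factor = 100.0 / 19.81 = 5.048
[Mg2+]_stock = 0.07392 × 5.048 = 0.3731 mol/L

0.3731 mol/L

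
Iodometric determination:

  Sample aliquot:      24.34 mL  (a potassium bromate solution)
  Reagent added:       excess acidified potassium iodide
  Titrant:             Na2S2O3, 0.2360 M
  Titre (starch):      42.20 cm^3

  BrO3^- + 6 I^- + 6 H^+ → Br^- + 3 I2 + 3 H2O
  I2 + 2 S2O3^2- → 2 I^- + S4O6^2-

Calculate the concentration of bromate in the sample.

0.06820 M

n(S2O3^2-) = 0.04220 × 0.2360 = 9.959 × 10^-3 mol
n(I2) = n(S2O3^2-)/2 = 4.980 × 10^-3 mol
From the 1:3 ratio, n(BrO3^-) in the aliquot = 1/3 × 4.980 × 10^-3 = 1.660 × 10^-3 mol
[BrO3^-] = 1.660 × 10^-3 / 0.02434 = 0.06820 mol/L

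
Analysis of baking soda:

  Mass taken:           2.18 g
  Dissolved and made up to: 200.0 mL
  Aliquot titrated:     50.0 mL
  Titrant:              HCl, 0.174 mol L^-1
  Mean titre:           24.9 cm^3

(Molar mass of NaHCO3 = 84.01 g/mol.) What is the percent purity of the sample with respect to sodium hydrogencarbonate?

NaHCO3 + HCl → NaCl + H2O + CO2
n(HCl) per titration = 0.0249 × 0.174 = 4.33 × 10^-3 mol
n(NaHCO3) in each aliquot = 4.33 × 10^-3 mol (1:1 ratio)
n(NaHCO3) in the whole flask = 4.33 × 10^-3 × 200.0/50.0 = 0.0173 mol
mass of NaHCO3 = 0.0173 × 84.01 = 1.46 g
% NaHCO3 = 1.46 / 2.18 × 100 = 66.8 %

66.8 %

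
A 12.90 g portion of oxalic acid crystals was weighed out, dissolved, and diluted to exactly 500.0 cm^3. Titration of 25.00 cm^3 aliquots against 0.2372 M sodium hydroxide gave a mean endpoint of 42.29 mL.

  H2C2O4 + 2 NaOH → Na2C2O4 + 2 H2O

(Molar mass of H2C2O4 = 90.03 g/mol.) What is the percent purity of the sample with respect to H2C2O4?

70.01 %

n(NaOH) per titration = 0.04229 × 0.2372 = 0.01003 mol
From the 1:2 ratio, n(H2C2O4) in each aliquot = 1/2 × 0.01003 = 5.016 × 10^-3 mol
n(H2C2O4) in the whole flask = 5.016 × 10^-3 × 500.0/25.00 = 0.1003 mol
mass of H2C2O4 = 0.1003 × 90.03 = 9.031 g
% H2C2O4 = 9.031 / 12.90 × 100 = 70.01 %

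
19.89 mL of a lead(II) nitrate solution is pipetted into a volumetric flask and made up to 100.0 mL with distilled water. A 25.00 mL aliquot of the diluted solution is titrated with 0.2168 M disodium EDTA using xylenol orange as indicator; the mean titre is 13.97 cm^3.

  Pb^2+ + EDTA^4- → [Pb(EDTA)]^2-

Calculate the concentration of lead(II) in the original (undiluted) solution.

n(EDTA) = 0.01397 × 0.2168 = 3.029 × 10^-3 mol
n(Pb2+) in the aliquot = 3.029 × 10^-3 mol (1:1 ratio)
[Pb2+]_dilute = 3.029 × 10^-3 / 0.02500 = 0.1211 mol/L
Dilution factor = 100.0 / 19.89 = 5.028
[Pb2+]_stock = 0.1211 × 5.028 = 0.6091 mol/L

0.6091 M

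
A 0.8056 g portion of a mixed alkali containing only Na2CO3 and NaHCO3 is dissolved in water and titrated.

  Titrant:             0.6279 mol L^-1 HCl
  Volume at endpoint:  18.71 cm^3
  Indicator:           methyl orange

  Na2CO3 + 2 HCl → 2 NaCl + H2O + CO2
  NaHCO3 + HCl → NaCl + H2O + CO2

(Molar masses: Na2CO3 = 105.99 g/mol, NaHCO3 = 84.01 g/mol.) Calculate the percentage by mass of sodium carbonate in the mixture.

38.46 %

n(HCl) = 0.01871 × 0.6279 = 0.01175 mol
Let x = n(Na2CO3), y = n(NaHCO3).
Titrant: 2x + 1y = 0.01175;  mass: 105.99x + 84.01y = 0.8056
Solving, x = 2.924 × 10^-3 mol, y = 5.901 × 10^-3 mol
mass of Na2CO3 = 2.924 × 10^-3 × 105.99 = 0.3099 g
% Na2CO3 = 0.3099 / 0.8056 × 100 = 38.46 %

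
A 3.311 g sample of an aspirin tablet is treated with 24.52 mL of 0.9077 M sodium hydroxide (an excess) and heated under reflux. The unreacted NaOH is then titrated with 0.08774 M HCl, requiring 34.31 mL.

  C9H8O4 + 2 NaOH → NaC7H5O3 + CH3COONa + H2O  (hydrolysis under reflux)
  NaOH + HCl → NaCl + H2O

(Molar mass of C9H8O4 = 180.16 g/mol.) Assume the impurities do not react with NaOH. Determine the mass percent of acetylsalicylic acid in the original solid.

52.36 %

n(NaOH) added = 0.02452 × 0.9077 = 0.02226 mol
n(HCl) used in back-titration = 0.03431 × 0.08774 = 3.010 × 10^-3 mol
n(NaOH) left over = 3.010 × 10^-3 mol (1:1 ratio)
n(NaOH) consumed by analyte = 0.02226 − 3.010 × 10^-3 = 0.01925 mol
From the 1:2 ratio, n(C9H8O4) = 1/2 × 0.01925 = 9.623 × 10^-3 mol
mass of C9H8O4 = 9.623 × 10^-3 × 180.16 = 1.734 g
% C9H8O4 = 1.734 / 3.311 × 100 = 52.36 %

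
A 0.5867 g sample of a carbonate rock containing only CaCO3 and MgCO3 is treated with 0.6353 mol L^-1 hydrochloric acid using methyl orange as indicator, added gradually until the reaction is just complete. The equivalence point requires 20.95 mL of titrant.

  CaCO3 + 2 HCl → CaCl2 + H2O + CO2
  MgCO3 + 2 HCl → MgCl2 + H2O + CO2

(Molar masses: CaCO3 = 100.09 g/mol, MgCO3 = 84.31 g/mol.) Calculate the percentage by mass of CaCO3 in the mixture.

27.72 %

n(HCl) = 0.02095 × 0.6353 = 0.01331 mol
Let x = n(CaCO3), y = n(MgCO3).
Titrant: 2x + 2y = 0.01331;  mass: 100.09x + 84.31y = 0.5867
Solving, x = 1.625 × 10^-3 mol, y = 5.030 × 10^-3 mol
mass of CaCO3 = 1.625 × 10^-3 × 100.09 = 0.1626 g
% CaCO3 = 0.1626 / 0.5867 × 100 = 27.72 %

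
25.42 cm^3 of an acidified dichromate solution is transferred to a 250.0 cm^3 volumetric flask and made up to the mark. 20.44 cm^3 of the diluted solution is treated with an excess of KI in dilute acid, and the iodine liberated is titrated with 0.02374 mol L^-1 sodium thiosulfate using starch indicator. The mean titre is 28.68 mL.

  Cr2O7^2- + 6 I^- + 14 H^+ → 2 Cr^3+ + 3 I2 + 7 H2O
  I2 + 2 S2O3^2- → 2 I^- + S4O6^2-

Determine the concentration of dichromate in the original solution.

n(S2O3^2-) = 0.02868 × 0.02374 = 6.809 × 10^-4 mol
n(I2) = n(S2O3^2-)/2 = 3.404 × 10^-4 mol
From the 1:3 ratio, n(Cr2O7^2-) in the aliquot = 1/3 × 3.404 × 10^-4 = 1.135 × 10^-4 mol
[Cr2O7^2-]_dilute = 1.135 × 10^-4 / 0.02044 = 0.005552 mol/L
[Cr2O7^2-]_original = 0.005552 × 250.0/25.42 = 0.05460 mol/L

0.05460 mol/L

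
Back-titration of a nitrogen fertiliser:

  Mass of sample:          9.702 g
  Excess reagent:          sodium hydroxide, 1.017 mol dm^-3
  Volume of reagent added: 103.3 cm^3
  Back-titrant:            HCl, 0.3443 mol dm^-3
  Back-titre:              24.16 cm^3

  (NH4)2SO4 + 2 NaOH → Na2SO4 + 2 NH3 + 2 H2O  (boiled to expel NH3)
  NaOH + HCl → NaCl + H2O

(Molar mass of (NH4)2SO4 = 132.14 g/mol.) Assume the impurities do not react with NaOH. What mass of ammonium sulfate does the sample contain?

6.391 g

n(NaOH) added = 0.1033 × 1.017 = 0.1051 mol
n(HCl) used in back-titration = 0.02416 × 0.3443 = 8.318 × 10^-3 mol
n(NaOH) left over = 8.318 × 10^-3 mol (1:1 ratio)
n(NaOH) consumed by analyte = 0.1051 − 8.318 × 10^-3 = 0.09674 mol
From the 1:2 ratio, n((NH4)2SO4) = 1/2 × 0.09674 = 0.04837 mol
mass of (NH4)2SO4 = 0.04837 × 132.14 = 6.391 g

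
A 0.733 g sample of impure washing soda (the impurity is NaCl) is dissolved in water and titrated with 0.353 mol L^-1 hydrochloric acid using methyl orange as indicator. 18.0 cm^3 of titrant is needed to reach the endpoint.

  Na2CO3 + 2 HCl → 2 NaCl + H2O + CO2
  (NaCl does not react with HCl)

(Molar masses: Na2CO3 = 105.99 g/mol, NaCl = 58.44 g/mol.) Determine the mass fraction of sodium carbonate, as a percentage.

n(HCl) = 0.0180 × 0.353 = 6.35 × 10^-3 mol
Let x = n(Na2CO3), y = n(NaCl).
Titrant: 2x = 6.35 × 10^-3;  mass: 105.99x + 58.44y = 0.733
Solving, x = 3.18 × 10^-3 mol, y = 6.78 × 10^-3 mol
mass of Na2CO3 = 3.18 × 10^-3 × 105.99 = 0.337 g
% Na2CO3 = 0.337 / 0.733 × 100 = 45.9 %

45.9 %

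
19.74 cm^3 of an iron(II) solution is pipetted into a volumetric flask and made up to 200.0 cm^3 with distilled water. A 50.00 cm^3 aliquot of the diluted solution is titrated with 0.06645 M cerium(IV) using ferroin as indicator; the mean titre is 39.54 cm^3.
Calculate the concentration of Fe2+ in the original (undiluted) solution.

0.5324 M

Ce^4+ + Fe^2+ → Ce^3+ + Fe^3+
n(Ce4+) = 0.03954 × 0.06645 = 2.627 × 10^-3 mol
n(Fe2+) in the aliquot = 2.627 × 10^-3 mol (1:1 ratio)
[Fe2+]_dilute = 2.627 × 10^-3 / 0.05000 = 0.05255 mol/L
Dilution factor = 200.0 / 19.74 = 10.13
[Fe2+]_stock = 0.05255 × 10.13 = 0.5324 mol/L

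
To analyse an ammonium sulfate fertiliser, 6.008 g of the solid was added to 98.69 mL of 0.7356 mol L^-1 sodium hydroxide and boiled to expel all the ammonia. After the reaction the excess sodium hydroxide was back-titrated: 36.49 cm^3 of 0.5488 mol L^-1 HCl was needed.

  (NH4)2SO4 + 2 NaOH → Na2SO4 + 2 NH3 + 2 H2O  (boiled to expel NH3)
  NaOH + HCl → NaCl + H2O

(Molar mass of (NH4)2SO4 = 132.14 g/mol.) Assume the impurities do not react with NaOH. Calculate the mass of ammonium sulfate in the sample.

n(NaOH) added = 0.09869 × 0.7356 = 0.07260 mol
n(HCl) used in back-titration = 0.03649 × 0.5488 = 0.02003 mol
n(NaOH) left over = 0.02003 mol (1:1 ratio)
n(NaOH) consumed by analyte = 0.07260 − 0.02003 = 0.05257 mol
From the 1:2 ratio, n((NH4)2SO4) = 1/2 × 0.05257 = 0.02629 mol
mass of (NH4)2SO4 = 0.02629 × 132.14 = 3.473 g

3.473 g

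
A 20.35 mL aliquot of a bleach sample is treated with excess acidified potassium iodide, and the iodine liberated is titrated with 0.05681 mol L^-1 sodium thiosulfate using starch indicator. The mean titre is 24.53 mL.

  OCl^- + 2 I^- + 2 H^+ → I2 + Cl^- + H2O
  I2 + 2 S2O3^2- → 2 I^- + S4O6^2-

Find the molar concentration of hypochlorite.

n(S2O3^2-) = 0.02453 × 0.05681 = 1.394 × 10^-3 mol
n(I2) = n(S2O3^2-)/2 = 6.968 × 10^-4 mol
n(OCl^-) in the aliquot = 6.968 × 10^-4 mol (1:1 ratio)
[OCl^-] = 6.968 × 10^-4 / 0.02035 = 0.03424 mol/L

0.03424 mol/L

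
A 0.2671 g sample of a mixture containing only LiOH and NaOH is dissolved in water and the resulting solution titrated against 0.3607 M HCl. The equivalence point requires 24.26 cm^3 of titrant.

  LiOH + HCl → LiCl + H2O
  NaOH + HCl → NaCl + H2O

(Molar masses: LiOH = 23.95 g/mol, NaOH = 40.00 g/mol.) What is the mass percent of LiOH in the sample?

46.33 %

n(HCl) = 0.02426 × 0.3607 = 8.751 × 10^-3 mol
Let x = n(LiOH), y = n(NaOH).
Titrant: 1x + 1y = 8.751 × 10^-3;  mass: 23.95x + 40.00y = 0.2671
Solving, x = 5.167 × 10^-3 mol, y = 3.584 × 10^-3 mol
mass of LiOH = 5.167 × 10^-3 × 23.95 = 0.1237 g
% LiOH = 0.1237 / 0.2671 × 100 = 46.33 %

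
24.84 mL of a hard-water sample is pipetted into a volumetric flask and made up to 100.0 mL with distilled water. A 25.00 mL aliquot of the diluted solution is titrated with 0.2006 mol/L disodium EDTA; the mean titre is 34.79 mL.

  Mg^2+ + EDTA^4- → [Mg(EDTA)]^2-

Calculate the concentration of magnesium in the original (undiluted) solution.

1.124 mol/L

n(EDTA) = 0.03479 × 0.2006 = 6.979 × 10^-3 mol
n(Mg2+) in the aliquot = 6.979 × 10^-3 mol (1:1 ratio)
[Mg2+]_dilute = 6.979 × 10^-3 / 0.02500 = 0.2792 mol/L
Dilution factor = 100.0 / 24.84 = 4.026
[Mg2+]_stock = 0.2792 × 4.026 = 1.124 mol/L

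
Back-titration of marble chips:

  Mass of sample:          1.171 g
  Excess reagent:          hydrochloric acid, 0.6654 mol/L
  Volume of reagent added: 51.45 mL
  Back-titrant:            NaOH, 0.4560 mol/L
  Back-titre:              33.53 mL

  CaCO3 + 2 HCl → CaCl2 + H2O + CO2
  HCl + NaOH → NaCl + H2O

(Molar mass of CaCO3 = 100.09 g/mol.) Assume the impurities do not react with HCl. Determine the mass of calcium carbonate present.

n(HCl) added = 0.05145 × 0.6654 = 0.03423 mol
n(NaOH) used in back-titration = 0.03353 × 0.4560 = 0.01529 mol
n(HCl) left over = 0.01529 mol (1:1 ratio)
n(HCl) consumed by analyte = 0.03423 − 0.01529 = 0.01895 mol
From the 1:2 ratio, n(CaCO3) = 1/2 × 0.01895 = 9.473 × 10^-3 mol
mass of CaCO3 = 9.473 × 10^-3 × 100.09 = 0.9481 g

0.9481 g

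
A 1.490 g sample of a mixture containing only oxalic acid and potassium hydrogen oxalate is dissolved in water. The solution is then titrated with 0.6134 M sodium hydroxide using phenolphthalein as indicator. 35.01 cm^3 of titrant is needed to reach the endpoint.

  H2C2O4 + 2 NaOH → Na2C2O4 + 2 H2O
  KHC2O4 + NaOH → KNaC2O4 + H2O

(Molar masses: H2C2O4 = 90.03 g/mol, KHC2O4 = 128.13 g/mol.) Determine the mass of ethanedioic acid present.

n(NaOH) = 0.03501 × 0.6134 = 0.02148 mol
Let x = n(H2C2O4), y = n(KHC2O4).
Titrant: 2x + 1y = 0.02148;  mass: 90.03x + 128.13y = 1.490
Solving, x = 7.590 × 10^-3 mol, y = 6.296 × 10^-3 mol
mass of H2C2O4 = 7.590 × 10^-3 × 90.03 = 0.6833 g

0.6833 g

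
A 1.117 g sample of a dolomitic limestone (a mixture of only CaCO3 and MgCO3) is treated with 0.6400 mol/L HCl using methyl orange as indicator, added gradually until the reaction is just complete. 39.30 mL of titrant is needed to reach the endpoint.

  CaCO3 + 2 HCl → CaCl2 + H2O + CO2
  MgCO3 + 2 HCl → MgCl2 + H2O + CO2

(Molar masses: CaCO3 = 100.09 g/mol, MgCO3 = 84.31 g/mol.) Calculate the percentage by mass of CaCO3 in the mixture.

n(HCl) = 0.03930 × 0.6400 = 0.02515 mol
Let x = n(CaCO3), y = n(MgCO3).
Titrant: 2x + 2y = 0.02515;  mass: 100.09x + 84.31y = 1.117
Solving, x = 3.594 × 10^-3 mol, y = 8.982 × 10^-3 mol
mass of CaCO3 = 3.594 × 10^-3 × 100.09 = 0.3597 g
% CaCO3 = 0.3597 / 1.117 × 100 = 32.21 %

32.21 %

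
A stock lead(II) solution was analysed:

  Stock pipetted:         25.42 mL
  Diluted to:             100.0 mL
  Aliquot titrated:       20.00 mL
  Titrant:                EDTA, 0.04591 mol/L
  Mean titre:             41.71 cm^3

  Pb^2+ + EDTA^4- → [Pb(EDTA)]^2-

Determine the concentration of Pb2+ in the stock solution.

0.3767 mol/L

n(EDTA) = 0.04171 × 0.04591 = 1.915 × 10^-3 mol
n(Pb2+) in the aliquot = 1.915 × 10^-3 mol (1:1 ratio)
[Pb2+]_dilute = 1.915 × 10^-3 / 0.02000 = 0.09575 mol/L
Dilution factor = 100.0 / 25.42 = 3.934
[Pb2+]_stock = 0.09575 × 3.934 = 0.3767 mol/L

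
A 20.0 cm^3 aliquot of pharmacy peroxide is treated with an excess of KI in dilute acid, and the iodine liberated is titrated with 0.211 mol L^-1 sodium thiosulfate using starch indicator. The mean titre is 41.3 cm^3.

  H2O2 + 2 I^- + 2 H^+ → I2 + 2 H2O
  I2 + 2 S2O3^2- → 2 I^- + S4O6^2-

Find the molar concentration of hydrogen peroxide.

0.218 mol/L

n(S2O3^2-) = 0.0413 × 0.211 = 8.71 × 10^-3 mol
n(I2) = n(S2O3^2-)/2 = 4.36 × 10^-3 mol
n(H2O2) in the aliquot = 4.36 × 10^-3 mol (1:1 ratio)
[H2O2] = 4.36 × 10^-3 / 0.0200 = 0.218 mol/L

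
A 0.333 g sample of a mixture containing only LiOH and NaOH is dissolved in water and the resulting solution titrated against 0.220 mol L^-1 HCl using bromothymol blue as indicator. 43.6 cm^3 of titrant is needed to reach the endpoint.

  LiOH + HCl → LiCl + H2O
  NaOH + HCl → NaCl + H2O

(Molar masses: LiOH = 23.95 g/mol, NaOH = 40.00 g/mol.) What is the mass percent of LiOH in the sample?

22.7 %

n(HCl) = 0.0436 × 0.220 = 9.59 × 10^-3 mol
Let x = n(LiOH), y = n(NaOH).
Titrant: 1x + 1y = 9.59 × 10^-3;  mass: 23.95x + 40.00y = 0.333
Solving, x = 3.16 × 10^-3 mol, y = 6.43 × 10^-3 mol
mass of LiOH = 3.16 × 10^-3 × 23.95 = 0.0756 g
% LiOH = 0.0756 / 0.333 × 100 = 22.7 %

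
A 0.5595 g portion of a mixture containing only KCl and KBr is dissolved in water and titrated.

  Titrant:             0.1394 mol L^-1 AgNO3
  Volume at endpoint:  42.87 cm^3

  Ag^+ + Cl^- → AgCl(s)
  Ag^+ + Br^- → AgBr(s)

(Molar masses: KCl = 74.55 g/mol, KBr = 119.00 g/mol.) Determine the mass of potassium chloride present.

n(AgNO3) = 0.04287 × 0.1394 = 5.976 × 10^-3 mol
Let x = n(KCl), y = n(KBr).
Titrant: 1x + 1y = 5.976 × 10^-3;  mass: 74.55x + 119.00y = 0.5595
Solving, x = 3.412 × 10^-3 mol, y = 2.564 × 10^-3 mol
mass of KCl = 3.412 × 10^-3 × 74.55 = 0.2543 g

0.2543 g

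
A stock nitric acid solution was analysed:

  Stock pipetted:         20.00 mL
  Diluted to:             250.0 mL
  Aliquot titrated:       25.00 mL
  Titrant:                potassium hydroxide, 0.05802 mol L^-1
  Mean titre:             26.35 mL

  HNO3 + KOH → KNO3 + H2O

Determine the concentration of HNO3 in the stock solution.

n(KOH) = 0.02635 × 0.05802 = 1.529 × 10^-3 mol
n(HNO3) in the aliquot = 1.529 × 10^-3 mol (1:1 ratio)
[HNO3]_dilute = 1.529 × 10^-3 / 0.02500 = 0.06115 mol/L
Dilution factor = 250.0 / 20.00 = 12.50
[HNO3]_stock = 0.06115 × 12.50 = 0.7644 mol/L

0.7644 mol/L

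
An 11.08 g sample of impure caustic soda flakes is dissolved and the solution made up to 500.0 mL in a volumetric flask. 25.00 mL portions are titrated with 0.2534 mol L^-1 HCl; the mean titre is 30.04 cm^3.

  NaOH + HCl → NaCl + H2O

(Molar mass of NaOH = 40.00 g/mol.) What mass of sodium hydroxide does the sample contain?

n(HCl) per titration = 0.03004 × 0.2534 = 7.612 × 10^-3 mol
n(NaOH) in each aliquot = 7.612 × 10^-3 mol (1:1 ratio)
n(NaOH) in the whole flask = 7.612 × 10^-3 × 500.0/25.00 = 0.1522 mol
mass of NaOH = 0.1522 × 40.00 = 6.090 g

6.090 g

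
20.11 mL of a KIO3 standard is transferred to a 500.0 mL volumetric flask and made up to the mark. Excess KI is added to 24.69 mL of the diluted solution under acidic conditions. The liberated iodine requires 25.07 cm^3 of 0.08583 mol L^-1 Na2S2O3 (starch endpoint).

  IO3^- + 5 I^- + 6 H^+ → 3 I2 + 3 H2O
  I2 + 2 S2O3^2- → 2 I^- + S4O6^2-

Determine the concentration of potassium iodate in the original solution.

0.3611 mol/L

n(S2O3^2-) = 0.02507 × 0.08583 = 2.152 × 10^-3 mol
n(I2) = n(S2O3^2-)/2 = 1.076 × 10^-3 mol
From the 1:3 ratio, n(IO3^-) in the aliquot = 1/3 × 1.076 × 10^-3 = 3.586 × 10^-4 mol
[IO3^-]_dilute = 3.586 × 10^-4 / 0.02469 = 0.01453 mol/L
[IO3^-]_original = 0.01453 × 500.0/20.11 = 0.3611 mol/L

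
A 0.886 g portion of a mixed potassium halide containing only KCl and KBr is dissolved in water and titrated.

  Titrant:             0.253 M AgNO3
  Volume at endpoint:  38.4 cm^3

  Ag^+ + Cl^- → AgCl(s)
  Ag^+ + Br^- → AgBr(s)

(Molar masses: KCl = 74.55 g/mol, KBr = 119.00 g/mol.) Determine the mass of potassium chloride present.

0.453 g

n(AgNO3) = 0.0384 × 0.253 = 9.72 × 10^-3 mol
Let x = n(KCl), y = n(KBr).
Titrant: 1x + 1y = 9.72 × 10^-3;  mass: 74.55x + 119.00y = 0.886
Solving, x = 6.08 × 10^-3 mol, y = 3.64 × 10^-3 mol
mass of KCl = 6.08 × 10^-3 × 74.55 = 0.453 g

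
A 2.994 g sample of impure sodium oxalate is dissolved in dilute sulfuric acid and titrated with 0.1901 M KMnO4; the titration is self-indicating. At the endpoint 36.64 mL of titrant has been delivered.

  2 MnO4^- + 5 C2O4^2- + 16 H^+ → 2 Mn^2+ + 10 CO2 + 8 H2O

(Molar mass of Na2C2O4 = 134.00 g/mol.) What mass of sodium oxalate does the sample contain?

n(KMnO4) = 0.03664 L × 0.1901 mol/L = 6.965 × 10^-3 mol
From the 5:2 ratio, n(Na2C2O4) = 5/2 × 6.965 × 10^-3 = 0.01741 mol
mass of Na2C2O4 = 0.01741 × 134.00 g/mol = 2.333 g

2.333 g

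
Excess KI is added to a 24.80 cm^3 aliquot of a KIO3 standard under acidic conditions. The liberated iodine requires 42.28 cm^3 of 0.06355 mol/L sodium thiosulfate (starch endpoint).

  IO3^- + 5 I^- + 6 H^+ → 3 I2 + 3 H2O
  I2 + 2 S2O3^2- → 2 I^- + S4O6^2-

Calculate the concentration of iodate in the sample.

0.01806 mol/L

n(S2O3^2-) = 0.04228 × 0.06355 = 2.687 × 10^-3 mol
n(I2) = n(S2O3^2-)/2 = 1.343 × 10^-3 mol
From the 1:3 ratio, n(IO3^-) in the aliquot = 1/3 × 1.343 × 10^-3 = 4.478 × 10^-4 mol
[IO3^-] = 4.478 × 10^-4 / 0.02480 = 0.01806 mol/L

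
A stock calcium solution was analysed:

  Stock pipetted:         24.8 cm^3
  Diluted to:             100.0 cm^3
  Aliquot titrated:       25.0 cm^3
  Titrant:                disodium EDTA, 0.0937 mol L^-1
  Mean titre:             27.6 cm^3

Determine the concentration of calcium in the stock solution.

0.417 mol/L

Ca^2+ + EDTA^4- → [Ca(EDTA)]^2-
n(EDTA) = 0.0276 × 0.0937 = 2.59 × 10^-3 mol
n(Ca2+) in the aliquot = 2.59 × 10^-3 mol (1:1 ratio)
[Ca2+]_dilute = 2.59 × 10^-3 / 0.0250 = 0.103 mol/L
Dilution factor = 100.0 / 24.8 = 4.032
[Ca2+]_stock = 0.103 × 4.032 = 0.417 mol/L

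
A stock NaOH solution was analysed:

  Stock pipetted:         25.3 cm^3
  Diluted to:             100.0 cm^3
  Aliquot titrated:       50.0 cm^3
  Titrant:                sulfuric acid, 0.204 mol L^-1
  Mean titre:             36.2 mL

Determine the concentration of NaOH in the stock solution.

2 NaOH + H2SO4 → Na2SO4 + 2 H2O
n(H2SO4) = 0.0362 × 0.204 = 7.38 × 10^-3 mol
From the 2:1 ratio, n(NaOH) in the aliquot = 2/1 × 7.38 × 10^-3 = 0.0148 mol
[NaOH]_dilute = 0.0148 / 0.0500 = 0.295 mol/L
Dilution factor = 100.0 / 25.3 = 3.953
[NaOH]_stock = 0.295 × 3.953 = 1.17 mol/L

1.17 mol/L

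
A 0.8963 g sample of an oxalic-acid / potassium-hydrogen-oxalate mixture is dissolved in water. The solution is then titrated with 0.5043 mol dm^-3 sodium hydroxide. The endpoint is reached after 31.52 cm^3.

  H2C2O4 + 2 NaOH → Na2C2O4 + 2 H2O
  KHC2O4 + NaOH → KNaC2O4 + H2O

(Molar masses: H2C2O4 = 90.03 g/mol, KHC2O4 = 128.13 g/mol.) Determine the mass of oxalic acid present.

n(NaOH) = 0.03152 × 0.5043 = 0.01590 mol
Let x = n(H2C2O4), y = n(KHC2O4).
Titrant: 2x + 1y = 0.01590;  mass: 90.03x + 128.13y = 0.8963
Solving, x = 6.860 × 10^-3 mol, y = 2.175 × 10^-3 mol
mass of H2C2O4 = 6.860 × 10^-3 × 90.03 = 0.6176 g

0.6176 g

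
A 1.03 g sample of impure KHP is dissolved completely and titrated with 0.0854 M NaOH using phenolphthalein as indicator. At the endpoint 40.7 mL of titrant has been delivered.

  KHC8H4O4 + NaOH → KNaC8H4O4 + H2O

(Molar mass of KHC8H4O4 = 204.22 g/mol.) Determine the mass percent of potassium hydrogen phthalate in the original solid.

68.9 %

n(NaOH) = 0.0407 L × 0.0854 mol/L = 3.48 × 10^-3 mol
n(KHC8H4O4) = 3.48 × 10^-3 mol (1:1 ratio)
mass of KHC8H4O4 = 3.48 × 10^-3 × 204.22 g/mol = 0.710 g
% KHC8H4O4 = 0.710 / 1.03 × 100 = 68.9 %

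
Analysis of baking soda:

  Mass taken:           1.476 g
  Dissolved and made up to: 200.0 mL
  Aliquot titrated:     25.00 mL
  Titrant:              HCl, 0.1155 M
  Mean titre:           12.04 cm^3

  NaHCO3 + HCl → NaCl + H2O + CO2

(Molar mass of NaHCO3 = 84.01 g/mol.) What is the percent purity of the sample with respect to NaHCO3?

63.32 %

n(HCl) per titration = 0.01204 × 0.1155 = 1.391 × 10^-3 mol
n(NaHCO3) in each aliquot = 1.391 × 10^-3 mol (1:1 ratio)
n(NaHCO3) in the whole flask = 1.391 × 10^-3 × 200.0/25.00 = 0.01112 mol
mass of NaHCO3 = 0.01112 × 84.01 = 0.9346 g
% NaHCO3 = 0.9346 / 1.476 × 100 = 63.32 %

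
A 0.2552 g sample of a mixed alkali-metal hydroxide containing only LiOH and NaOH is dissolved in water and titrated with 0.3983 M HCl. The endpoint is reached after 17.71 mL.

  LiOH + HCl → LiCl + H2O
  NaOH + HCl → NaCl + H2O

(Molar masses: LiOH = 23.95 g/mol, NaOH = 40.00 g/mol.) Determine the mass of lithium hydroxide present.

0.04022 g

n(HCl) = 0.01771 × 0.3983 = 7.054 × 10^-3 mol
Let x = n(LiOH), y = n(NaOH).
Titrant: 1x + 1y = 7.054 × 10^-3;  mass: 23.95x + 40.00y = 0.2552
Solving, x = 1.679 × 10^-3 mol, y = 5.374 × 10^-3 mol
mass of LiOH = 1.679 × 10^-3 × 23.95 = 0.04022 g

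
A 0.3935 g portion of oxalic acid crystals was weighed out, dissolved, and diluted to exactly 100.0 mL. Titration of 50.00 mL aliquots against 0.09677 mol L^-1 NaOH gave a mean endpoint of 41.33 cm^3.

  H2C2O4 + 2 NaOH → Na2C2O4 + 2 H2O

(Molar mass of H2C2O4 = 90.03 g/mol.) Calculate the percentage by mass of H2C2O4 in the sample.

n(NaOH) per titration = 0.04133 × 0.09677 = 4.000 × 10^-3 mol
From the 1:2 ratio, n(H2C2O4) in each aliquot = 1/2 × 4.000 × 10^-3 = 2.000 × 10^-3 mol
n(H2C2O4) in the whole flask = 2.000 × 10^-3 × 100.0/50.00 = 4.000 × 10^-3 mol
mass of H2C2O4 = 4.000 × 10^-3 × 90.03 = 0.3601 g
% H2C2O4 = 0.3601 / 0.3935 × 100 = 91.51 %

91.51 %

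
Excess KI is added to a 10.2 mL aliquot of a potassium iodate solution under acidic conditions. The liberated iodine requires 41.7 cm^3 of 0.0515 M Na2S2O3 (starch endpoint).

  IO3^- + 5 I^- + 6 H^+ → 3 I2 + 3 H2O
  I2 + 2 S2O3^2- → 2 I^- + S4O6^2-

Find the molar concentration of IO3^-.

n(S2O3^2-) = 0.0417 × 0.0515 = 2.15 × 10^-3 mol
n(I2) = n(S2O3^2-)/2 = 1.07 × 10^-3 mol
From the 1:3 ratio, n(IO3^-) in the aliquot = 1/3 × 1.07 × 10^-3 = 3.58 × 10^-4 mol
[IO3^-] = 3.58 × 10^-4 / 0.0102 = 0.0351 mol/L

0.0351 M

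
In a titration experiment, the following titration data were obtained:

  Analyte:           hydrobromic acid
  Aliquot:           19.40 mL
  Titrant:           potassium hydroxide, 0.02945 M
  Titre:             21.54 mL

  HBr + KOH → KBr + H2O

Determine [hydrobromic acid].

n(KOH) = 0.02154 L × 0.02945 mol/L = 6.344 × 10^-4 mol
n(HBr) = 6.344 × 10^-4 mol (1:1 mole ratio)
[HBr] = 6.344 × 10^-4 mol / 0.01940 L = 0.03270 mol/L

0.03270 M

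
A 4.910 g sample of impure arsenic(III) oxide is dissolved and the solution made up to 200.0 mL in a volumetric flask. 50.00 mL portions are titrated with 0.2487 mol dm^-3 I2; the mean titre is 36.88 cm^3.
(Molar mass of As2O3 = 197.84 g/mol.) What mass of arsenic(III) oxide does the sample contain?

As2O3 + 2 I2 + 2 H2O → As2O5 + 4 HI
n(I2) per titration = 0.03688 × 0.2487 = 9.172 × 10^-3 mol
From the 1:2 ratio, n(As2O3) in each aliquot = 1/2 × 9.172 × 10^-3 = 4.586 × 10^-3 mol
n(As2O3) in the whole flask = 4.586 × 10^-3 × 200.0/50.00 = 0.01834 mol
mass of As2O3 = 0.01834 × 197.84 = 3.629 g

3.629 g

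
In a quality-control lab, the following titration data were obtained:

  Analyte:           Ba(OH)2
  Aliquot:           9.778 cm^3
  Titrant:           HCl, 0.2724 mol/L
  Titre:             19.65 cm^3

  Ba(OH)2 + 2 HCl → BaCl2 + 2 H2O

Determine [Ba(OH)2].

n(HCl) = 0.01965 L × 0.2724 mol/L = 5.353 × 10^-3 mol
From the 1:2 mole ratio, n(Ba(OH)2) = 1/2 × 5.353 × 10^-3 = 2.676 × 10^-3 mol
[Ba(OH)2] = 2.676 × 10^-3 mol / 0.009778 L = 0.2737 mol/L

0.2737 mol/L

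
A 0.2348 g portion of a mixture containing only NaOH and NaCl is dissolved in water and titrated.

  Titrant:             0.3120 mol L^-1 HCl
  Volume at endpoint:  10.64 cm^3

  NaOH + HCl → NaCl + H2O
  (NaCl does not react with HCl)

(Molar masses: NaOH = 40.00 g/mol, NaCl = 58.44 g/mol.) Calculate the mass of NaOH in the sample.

n(HCl) = 0.01064 × 0.3120 = 3.320 × 10^-3 mol
Let x = n(NaOH), y = n(NaCl).
Titrant: 1x = 3.320 × 10^-3;  mass: 40.00x + 58.44y = 0.2348
Solving, x = 3.320 × 10^-3 mol, y = 1.746 × 10^-3 mol
mass of NaOH = 3.320 × 10^-3 × 40.00 = 0.1328 g

0.1328 g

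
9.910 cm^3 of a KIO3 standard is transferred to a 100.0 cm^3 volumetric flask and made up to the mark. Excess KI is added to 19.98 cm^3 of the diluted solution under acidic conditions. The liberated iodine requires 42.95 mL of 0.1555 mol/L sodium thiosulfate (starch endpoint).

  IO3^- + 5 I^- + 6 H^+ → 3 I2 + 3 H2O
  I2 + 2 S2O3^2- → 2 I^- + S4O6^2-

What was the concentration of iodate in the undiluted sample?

n(S2O3^2-) = 0.04295 × 0.1555 = 6.679 × 10^-3 mol
n(I2) = n(S2O3^2-)/2 = 3.339 × 10^-3 mol
From the 1:3 ratio, n(IO3^-) in the aliquot = 1/3 × 3.339 × 10^-3 = 1.113 × 10^-3 mol
[IO3^-]_dilute = 1.113 × 10^-3 / 0.01998 = 0.05571 mol/L
[IO3^-]_original = 0.05571 × 100.0/9.910 = 0.5622 mol/L

0.5622 mol/L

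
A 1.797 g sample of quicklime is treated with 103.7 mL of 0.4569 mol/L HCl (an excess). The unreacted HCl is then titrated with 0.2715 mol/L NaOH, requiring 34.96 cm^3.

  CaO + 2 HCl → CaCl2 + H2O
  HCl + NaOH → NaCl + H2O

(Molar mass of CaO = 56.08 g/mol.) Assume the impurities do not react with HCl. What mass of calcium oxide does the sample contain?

1.062 g

n(HCl) added = 0.1037 × 0.4569 = 0.04738 mol
n(NaOH) used in back-titration = 0.03496 × 0.2715 = 9.492 × 10^-3 mol
n(HCl) left over = 9.492 × 10^-3 mol (1:1 ratio)
n(HCl) consumed by analyte = 0.04738 − 9.492 × 10^-3 = 0.03789 mol
From the 1:2 ratio, n(CaO) = 1/2 × 0.03789 = 0.01894 mol
mass of CaO = 0.01894 × 56.08 = 1.062 g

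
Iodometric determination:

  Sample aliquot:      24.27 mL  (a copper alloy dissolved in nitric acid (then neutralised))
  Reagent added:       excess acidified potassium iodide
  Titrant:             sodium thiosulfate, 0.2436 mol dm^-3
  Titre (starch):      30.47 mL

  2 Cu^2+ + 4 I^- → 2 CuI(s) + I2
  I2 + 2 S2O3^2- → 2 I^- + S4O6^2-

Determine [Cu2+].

n(S2O3^2-) = 0.03047 × 0.2436 = 7.422 × 10^-3 mol
n(I2) = n(S2O3^2-)/2 = 3.711 × 10^-3 mol
From the 2:1 ratio, n(Cu2+) in the aliquot = 2/1 × 3.711 × 10^-3 = 7.422 × 10^-3 mol
[Cu2+] = 7.422 × 10^-3 / 0.02427 = 0.3058 mol/L

0.3058 mol/L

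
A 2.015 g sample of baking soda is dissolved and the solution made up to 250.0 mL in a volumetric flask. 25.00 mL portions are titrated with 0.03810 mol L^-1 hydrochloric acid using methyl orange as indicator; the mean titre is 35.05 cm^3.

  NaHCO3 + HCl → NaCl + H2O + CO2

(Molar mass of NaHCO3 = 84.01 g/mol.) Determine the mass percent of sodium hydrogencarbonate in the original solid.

n(HCl) per titration = 0.03505 × 0.03810 = 1.335 × 10^-3 mol
n(NaHCO3) in each aliquot = 1.335 × 10^-3 mol (1:1 ratio)
n(NaHCO3) in the whole flask = 1.335 × 10^-3 × 250.0/25.00 = 0.01335 mol
mass of NaHCO3 = 0.01335 × 84.01 = 1.122 g
% NaHCO3 = 1.122 / 2.015 × 100 = 55.68 %

55.68 %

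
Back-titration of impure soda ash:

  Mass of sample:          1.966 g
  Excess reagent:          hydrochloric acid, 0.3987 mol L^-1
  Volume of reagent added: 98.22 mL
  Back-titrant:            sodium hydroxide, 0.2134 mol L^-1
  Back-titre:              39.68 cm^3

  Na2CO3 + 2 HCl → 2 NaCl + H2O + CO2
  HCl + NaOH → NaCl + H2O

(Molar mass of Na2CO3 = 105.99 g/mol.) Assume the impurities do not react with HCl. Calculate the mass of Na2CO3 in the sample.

1.627 g

n(HCl) added = 0.09822 × 0.3987 = 0.03916 mol
n(NaOH) used in back-titration = 0.03968 × 0.2134 = 8.468 × 10^-3 mol
n(HCl) left over = 8.468 × 10^-3 mol (1:1 ratio)
n(HCl) consumed by analyte = 0.03916 − 8.468 × 10^-3 = 0.03069 mol
From the 1:2 ratio, n(Na2CO3) = 1/2 × 0.03069 = 0.01535 mol
mass of Na2CO3 = 0.01535 × 105.99 = 1.627 g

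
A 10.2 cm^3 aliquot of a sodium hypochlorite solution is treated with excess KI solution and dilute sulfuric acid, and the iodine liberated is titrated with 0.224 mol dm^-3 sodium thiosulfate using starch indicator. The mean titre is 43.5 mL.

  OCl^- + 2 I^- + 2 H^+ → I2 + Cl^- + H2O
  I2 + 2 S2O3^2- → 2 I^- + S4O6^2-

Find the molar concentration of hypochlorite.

n(S2O3^2-) = 0.0435 × 0.224 = 9.74 × 10^-3 mol
n(I2) = n(S2O3^2-)/2 = 4.87 × 10^-3 mol
n(OCl^-) in the aliquot = 4.87 × 10^-3 mol (1:1 ratio)
[OCl^-] = 4.87 × 10^-3 / 0.0102 = 0.478 mol/L

0.478 mol/L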